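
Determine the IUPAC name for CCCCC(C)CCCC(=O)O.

5-methylnonanoic acid

The longest carbon chain that includes the –COOH group has 9 carbons, so the parent hydride is nonane.
A carboxylic acid (terminal –COOH) is the principal characteristic group, giving the suffix -oic acid.
Number the chain so that the carboxylic acid carbon is C-1 by definition.
With this numbering: a methyl group at C-5.
Assembling the pieces gives 5-methylnonanoic acid.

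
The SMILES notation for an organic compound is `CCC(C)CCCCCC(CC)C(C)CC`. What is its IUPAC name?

The parent chain contains 12 carbons (dodecane).
Number the chain so that the substituent locant set {3,4,10} is lower than {3,9,10} at the first point of difference.
This places an ethyl group at C-4; methyl groups at C-3 and C-10.
Substituent prefixes are cited in alphabetical order (multiplying prefixes like di-/tri- are ignored for ordering).
Assembling the pieces gives 4-ethyl-3,10-dimethyldodecane.

4-ethyl-3,10-dimethyldodecane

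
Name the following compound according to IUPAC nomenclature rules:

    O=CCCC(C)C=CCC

4-methyloct-5-enal

The longest chain bearing the –CHO group and the multiple bond is 8 carbons long (octane).
The principal characteristic group is an aldehyde (terminal –CHO), named with the suffix -al.
The chain contains a C=C double bond, so the unsaturation ending is -ene.
Number the chain so that the aldehyde carbon is C-1 by definition.
With this numbering: the double bond between C-5 and C-6; a methyl group at C-4.
Putting it together: 4-methyloct-5-enal.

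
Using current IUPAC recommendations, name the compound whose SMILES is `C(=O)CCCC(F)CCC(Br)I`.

Counting along the main chain through the –CHO group gives 8 carbons: the parent is octane.
The highest-priority functional group is an aldehyde (terminal –CHO), so the name ends in -al.
The numbering direction is chosen so that the aldehyde carbon is C-1 by definition.
With this numbering: a bromo group at C-8; a fluoro group at C-5; an iodo group at C-8.
Substituent prefixes are cited in alphabetical order (multiplying prefixes like di-/tri- are ignored for ordering).
Putting it together: 8-bromo-5-fluoro-8-iodooctanal.

8-bromo-5-fluoro-8-iodooctanal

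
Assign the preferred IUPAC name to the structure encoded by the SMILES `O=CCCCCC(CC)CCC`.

6-ethylnonanal

The longest carbon chain that includes the –CHO group has 9 carbons, so the parent hydride is nonane.
An aldehyde (terminal –CHO) is the principal characteristic group, giving the suffix -al.
The numbering direction is chosen so that the aldehyde carbon is C-1 by definition.
This places an ethyl group at C-6.
Putting it together: 6-ethylnonanal.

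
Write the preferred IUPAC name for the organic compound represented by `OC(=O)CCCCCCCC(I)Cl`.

Counting along the main chain through the –COOH group gives 9 carbons: the parent is nonane.
The highest-priority functional group is a carboxylic acid (terminal –COOH), so the name ends in -oic acid.
Choose the numbering such that the carboxylic acid carbon is C-1 by definition.
With this numbering: a chloro group at C-9; an iodo group at C-9.
The substituents are ordered alphabetically, ignoring any di-/tri- multipliers.
Assembling the pieces gives 9-chloro-9-iodononanoic acid.

9-chloro-9-iodononanoic acid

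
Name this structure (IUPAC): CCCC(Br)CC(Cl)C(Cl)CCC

7-bromo-4,5-dichlorodecane

The parent chain contains 10 carbons (decane).
The numbering direction is chosen so that the substituent locant set {4,5,7} is lower than {4,6,7} at the first point of difference.
This places a bromo group at C-7; chloro groups at C-4 and C-5.
Substituent prefixes are cited in alphabetical order (multiplying prefixes like di-/tri- are ignored for ordering).
Putting it together: 7-bromo-4,5-dichlorodecane.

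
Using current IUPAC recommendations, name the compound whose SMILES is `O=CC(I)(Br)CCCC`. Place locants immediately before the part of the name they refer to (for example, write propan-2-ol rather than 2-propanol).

Counting along the main chain through the –CHO group gives 6 carbons: the parent is hexane.
The highest-priority functional group is an aldehyde (terminal –CHO), so the name ends in -al.
Choose the numbering such that the aldehyde carbon is C-1 by definition.
That gives a bromo group at C-2; an iodo group at C-2.
Substituent prefixes are cited in alphabetical order (multiplying prefixes like di-/tri- are ignored for ordering).
Putting it together: 2-bromo-2-iodohexanal.

2-bromo-2-iodohexanal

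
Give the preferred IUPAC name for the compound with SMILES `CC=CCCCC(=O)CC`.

The longest carbon chain that includes the carbonyl and the multiple bond has 9 carbons, so the parent hydride is nonane.
The principal characteristic group is a ketone (C=O on an internal carbon), named with the suffix -one.
A C=C double bond in the chain gives the infix -ene-.
Number the chain so that numbering from this end puts the carbonyl group at C-3 rather than C-7.
With this numbering: the carbonyl at C-3; the double bond between C-7 and C-8.
Assembling the pieces gives non-7-en-3-one.

non-7-en-3-one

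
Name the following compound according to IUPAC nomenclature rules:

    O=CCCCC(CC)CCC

5-ethyloctanal

The longest carbon chain that includes the –CHO group has 8 carbons, so the parent hydride is octane.
The highest-priority functional group is an aldehyde (terminal –CHO), so the name ends in -al.
Choose the numbering such that the aldehyde carbon is C-1 by definition.
With this numbering: an ethyl group at C-5.
Assembling the pieces gives 5-ethyloctanal.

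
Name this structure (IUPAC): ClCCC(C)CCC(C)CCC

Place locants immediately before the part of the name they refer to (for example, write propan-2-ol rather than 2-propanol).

1-chloro-3,6-dimethylnonane

The parent chain contains 9 carbons (nonane).
Choose the numbering such that the substituent locant set {1,3,6} is lower than {4,7,9} at the first point of difference.
This places a chloro group at C-1; methyl groups at C-3 and C-6.
The substituents are ordered alphabetically, ignoring any di-/tri- multipliers.
Putting it together: 1-chloro-3,6-dimethylnonane.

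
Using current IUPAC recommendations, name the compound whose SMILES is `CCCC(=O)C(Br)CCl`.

The longest chain bearing the carbonyl is 6 carbons long (hexane).
A ketone (C=O on an internal carbon) is the principal characteristic group, giving the suffix -one.
The numbering direction is chosen so that numbering from this end puts the carbonyl group at C-3 rather than C-4.
This places the carbonyl at C-3; a bromo group at C-2; a chloro group at C-1.
The substituents are ordered alphabetically, ignoring any di-/tri- multipliers.
Putting it together: 2-bromo-1-chlorohexan-3-one.

2-bromo-1-chlorohexan-3-one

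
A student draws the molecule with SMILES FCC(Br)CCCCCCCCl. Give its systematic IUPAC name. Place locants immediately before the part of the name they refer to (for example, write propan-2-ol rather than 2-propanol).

The longest carbon chain is 9 atoms: the parent is nonane.
Number the chain so that the substituent locant set {1,2,9} is lower than {1,8,9} at the first point of difference.
With this numbering: a bromo group at C-2; a chloro group at C-9; a fluoro group at C-1.
Substituent prefixes are cited in alphabetical order (multiplying prefixes like di-/tri- are ignored for ordering).
Putting it together: 2-bromo-9-chloro-1-fluorononane.

2-bromo-9-chloro-1-fluorononane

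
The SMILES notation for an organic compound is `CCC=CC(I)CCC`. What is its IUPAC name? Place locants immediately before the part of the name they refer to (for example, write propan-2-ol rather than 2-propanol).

5-iodooct-3-ene

Counting along the main chain through the multiple bond gives 8 carbons: the parent is octane.
A C=C double bond in the chain gives the infix -ene-.
Choose the numbering such that numbering from this end puts the double bond at C-3 rather than C-5.
This places the double bond between C-3 and C-4; an iodo group at C-5.
Putting it together: 5-iodooct-3-ene.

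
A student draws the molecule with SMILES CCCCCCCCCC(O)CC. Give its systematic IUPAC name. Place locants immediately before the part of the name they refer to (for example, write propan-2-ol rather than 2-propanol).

dodecan-3-ol

The longest chain bearing the –OH group is 12 carbons long (dodecane).
The principal characteristic group is an alcohol (–OH), named with the suffix -ol.
Number the chain so that numbering from this end puts the hydroxyl group at C-3 rather than C-10.
This places the hydroxyl at C-3.
The name is dodecan-3-ol.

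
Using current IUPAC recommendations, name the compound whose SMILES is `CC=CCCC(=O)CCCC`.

The longest carbon chain that includes the carbonyl and the multiple bond has 10 carbons, so the parent hydride is decane.
The highest-priority functional group is a ketone (C=O on an internal carbon), so the name ends in -one.
A C=C double bond in the chain gives the infix -ene-.
Choose the numbering such that numbering from this end puts the carbonyl group at C-5 rather than C-6.
This places the carbonyl at C-5; the double bond between C-8 and C-9.
Putting it together: dec-8-en-5-one.

dec-8-en-5-one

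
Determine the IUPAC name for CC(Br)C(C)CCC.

2-bromo-3-methylhexane

The parent chain contains 6 carbons (hexane).
The numbering direction is chosen so that the substituent locant set {2,3} is lower than {4,5} at the first point of difference.
With this numbering: a bromo group at C-2; a methyl group at C-3.
Prefixes are listed alphabetically: bromo, methyl.
Assembling the pieces gives 2-bromo-3-methylhexane.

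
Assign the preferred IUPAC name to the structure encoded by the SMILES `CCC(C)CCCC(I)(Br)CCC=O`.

4-bromo-4-iodo-8-methyldecanal

Counting along the main chain through the –CHO group gives 10 carbons: the parent is decane.
The highest-priority functional group is an aldehyde (terminal –CHO), so the name ends in -al.
Choose the numbering such that the aldehyde carbon is C-1 by definition.
With this numbering: a bromo group at C-4; an iodo group at C-4; a methyl group at C-8.
Substituent prefixes are cited in alphabetical order (multiplying prefixes like di-/tri- are ignored for ordering).
Putting it together: 4-bromo-4-iodo-8-methyldecanal.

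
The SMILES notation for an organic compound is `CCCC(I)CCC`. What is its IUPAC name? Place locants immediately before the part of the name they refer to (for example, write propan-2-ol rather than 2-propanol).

The parent chain contains 7 carbons (heptane).
Numbering from either end gives identical locants here.
With this numbering: an iodo group at C-4.
The name is 4-iodoheptane.

4-iodoheptane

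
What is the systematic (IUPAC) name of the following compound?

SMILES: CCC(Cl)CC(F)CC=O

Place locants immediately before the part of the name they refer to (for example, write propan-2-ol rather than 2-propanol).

The longest carbon chain that includes the –CHO group has 7 carbons, so the parent hydride is heptane.
The highest-priority functional group is an aldehyde (terminal –CHO), so the name ends in -al.
The numbering direction is chosen so that the aldehyde carbon is C-1 by definition.
With this numbering: a chloro group at C-5; a fluoro group at C-3.
Prefixes are listed alphabetically: chloro, fluoro.
Putting it together: 5-chloro-3-fluoroheptanal.

5-chloro-3-fluoroheptanal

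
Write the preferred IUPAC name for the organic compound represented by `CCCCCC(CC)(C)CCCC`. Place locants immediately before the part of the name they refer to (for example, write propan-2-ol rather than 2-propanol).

5-ethyl-5-methyldecane

The parent chain contains 10 carbons (decane).
Number the chain so that the substituent locant set {5,5} is lower than {6,6} at the first point of difference.
With this numbering: an ethyl group at C-5; a methyl group at C-5.
Prefixes are listed alphabetically: ethyl, methyl.
Putting it together: 5-ethyl-5-methyldecane.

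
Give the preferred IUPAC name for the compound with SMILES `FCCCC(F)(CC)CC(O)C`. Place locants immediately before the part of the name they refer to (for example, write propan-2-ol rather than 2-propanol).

4-ethyl-4,7-difluoroheptan-2-ol

The longest chain bearing the –OH group is 7 carbons long (heptane).
The highest-priority functional group is an alcohol (–OH), so the name ends in -ol.
Choose the numbering such that numbering from this end puts the hydroxyl group at C-2 rather than C-6.
This places the hydroxyl at C-2; an ethyl group at C-4; fluoro groups at C-4 and C-7.
Substituent prefixes are cited in alphabetical order (multiplying prefixes like di-/tri- are ignored for ordering).
Assembling the pieces gives 4-ethyl-4,7-difluoroheptan-2-ol.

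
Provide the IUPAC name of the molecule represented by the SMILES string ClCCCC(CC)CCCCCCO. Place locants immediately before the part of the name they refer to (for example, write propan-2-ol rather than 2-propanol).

The longest carbon chain that includes the –OH group has 10 carbons, so the parent hydride is decane.
An alcohol (–OH) is the principal characteristic group, giving the suffix -ol.
The numbering direction is chosen so that numbering from this end puts the hydroxyl group at C-1 rather than C-10.
With this numbering: the hydroxyl at C-1; a chloro group at C-10; an ethyl group at C-7.
The substituents are ordered alphabetically, ignoring any di-/tri- multipliers.
The name is 10-chloro-7-ethyldecan-1-ol.

10-chloro-7-ethyldecan-1-ol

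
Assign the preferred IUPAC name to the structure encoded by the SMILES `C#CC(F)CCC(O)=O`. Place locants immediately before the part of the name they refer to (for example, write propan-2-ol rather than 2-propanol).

Counting along the main chain through the –COOH group and the multiple bond gives 6 carbons: the parent is hexane.
The principal characteristic group is a carboxylic acid (terminal –COOH), named with the suffix -oic acid.
There is one C≡C triple bond, indicated by the ending -yne.
The numbering direction is chosen so that the carboxylic acid carbon is C-1 by definition.
This places the triple bond between C-5 and C-6; a fluoro group at C-4.
Assembling the pieces gives 4-fluorohex-5-ynoic acid.

4-fluorohex-5-ynoic acid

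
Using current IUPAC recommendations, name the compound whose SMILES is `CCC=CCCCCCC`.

The longest chain bearing the multiple bond is 10 carbons long (decane).
A C=C double bond in the chain gives the infix -ene-.
The numbering direction is chosen so that numbering from this end puts the double bond at C-3 rather than C-7.
This places the double bond between C-3 and C-4.
Assembling the pieces gives dec-3-ene.

dec-3-ene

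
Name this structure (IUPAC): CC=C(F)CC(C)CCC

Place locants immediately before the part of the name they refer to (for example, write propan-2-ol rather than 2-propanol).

Counting along the main chain through the multiple bond gives 8 carbons: the parent is octane.
The chain contains a C=C double bond, so the unsaturation ending is -ene.
Number the chain so that numbering from this end puts the double bond at C-2 rather than C-6.
With this numbering: the double bond between C-2 and C-3; a fluoro group at C-3; a methyl group at C-5.
Substituent prefixes are cited in alphabetical order (multiplying prefixes like di-/tri- are ignored for ordering).
Putting it together: 3-fluoro-5-methyloct-2-ene.

3-fluoro-5-methyloct-2-ene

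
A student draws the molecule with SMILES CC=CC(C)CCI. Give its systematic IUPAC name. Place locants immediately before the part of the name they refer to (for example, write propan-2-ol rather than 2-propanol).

Counting along the main chain through the multiple bond gives 6 carbons: the parent is hexane.
The chain contains a C=C double bond, so the unsaturation ending is -ene.
Number the chain so that numbering from this end puts the double bond at C-2 rather than C-4.
With this numbering: the double bond between C-2 and C-3; an iodo group at C-6; a methyl group at C-4.
Prefixes are listed alphabetically: iodo, methyl.
Assembling the pieces gives 6-iodo-4-methylhex-2-ene.

6-iodo-4-methylhex-2-ene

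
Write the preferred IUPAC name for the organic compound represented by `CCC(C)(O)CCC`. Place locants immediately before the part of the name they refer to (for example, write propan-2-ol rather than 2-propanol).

The longest chain bearing the –OH group is 6 carbons long (hexane).
The highest-priority functional group is an alcohol (–OH), so the name ends in -ol.
The numbering direction is chosen so that numbering from this end puts the hydroxyl group at C-3 rather than C-4.
With this numbering: the hydroxyl at C-3; a methyl group at C-3.
The name is 3-methylhexan-3-ol.

3-methylhexan-3-ol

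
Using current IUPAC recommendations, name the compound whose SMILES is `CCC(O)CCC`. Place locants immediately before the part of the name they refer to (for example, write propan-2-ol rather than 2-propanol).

The longest carbon chain that includes the –OH group has 6 carbons, so the parent hydride is hexane.
The principal characteristic group is an alcohol (–OH), named with the suffix -ol.
Number the chain so that numbering from this end puts the hydroxyl group at C-3 rather than C-4.
With this numbering: the hydroxyl at C-3.
Assembling the pieces gives hexan-3-ol.

hexan-3-ol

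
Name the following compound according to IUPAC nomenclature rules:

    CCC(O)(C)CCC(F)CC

The longest chain bearing the –OH group is 8 carbons long (octane).
An alcohol (–OH) is the principal characteristic group, giving the suffix -ol.
Choose the numbering such that numbering from this end puts the hydroxyl group at C-3 rather than C-6.
This places the hydroxyl at C-3; a fluoro group at C-6; a methyl group at C-3.
Substituent prefixes are cited in alphabetical order (multiplying prefixes like di-/tri- are ignored for ordering).
The name is 6-fluoro-3-methyloctan-3-ol.

6-fluoro-3-methyloctan-3-ol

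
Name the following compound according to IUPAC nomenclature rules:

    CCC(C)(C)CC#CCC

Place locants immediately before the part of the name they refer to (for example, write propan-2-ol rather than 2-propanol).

6,6-dimethyloct-3-yne

Counting along the main chain through the multiple bond gives 8 carbons: the parent is octane.
There is one C≡C triple bond, indicated by the ending -yne.
The numbering direction is chosen so that numbering from this end puts the triple bond at C-3 rather than C-5.
That gives the triple bond between C-3 and C-4; two methyl groups at C-6.
Putting it together: 6,6-dimethyloct-3-yne.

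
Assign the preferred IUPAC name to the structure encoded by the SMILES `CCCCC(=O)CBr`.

Counting along the main chain through the carbonyl gives 6 carbons: the parent is hexane.
A ketone (C=O on an internal carbon) is the principal characteristic group, giving the suffix -one.
Number the chain so that numbering from this end puts the carbonyl group at C-2 rather than C-5.
This places the carbonyl at C-2; a bromo group at C-1.
Assembling the pieces gives 1-bromohexan-2-one.

1-bromohexan-2-one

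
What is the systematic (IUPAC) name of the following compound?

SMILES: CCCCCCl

1-chloropentane

The longest continuous carbon chain has 5 atoms, so the parent hydride is pentane.
Choose the numbering such that the substituent locant set {1} is lower than {5} at the first point of difference.
That gives a chloro group at C-1.
The name is 1-chloropentane.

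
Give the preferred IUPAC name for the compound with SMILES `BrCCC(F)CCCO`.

6-bromo-4-fluorohexan-1-ol

The longest chain bearing the –OH group is 6 carbons long (hexane).
The principal characteristic group is an alcohol (–OH), named with the suffix -ol.
Choose the numbering such that numbering from this end puts the hydroxyl group at C-1 rather than C-6.
This places the hydroxyl at C-1; a bromo group at C-6; a fluoro group at C-4.
Substituent prefixes are cited in alphabetical order (multiplying prefixes like di-/tri- are ignored for ordering).
Assembling the pieces gives 6-bromo-4-fluorohexan-1-ol.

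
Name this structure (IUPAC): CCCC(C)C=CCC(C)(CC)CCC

8-ethyl-4,8-dimethylundec-5-ene

The longest chain bearing the multiple bond is 11 carbons long (undecane).
A C=C double bond in the chain gives the infix -ene-.
Number the chain so that numbering from this end puts the double bond at C-5 rather than C-6.
This places the double bond between C-5 and C-6; an ethyl group at C-8; methyl groups at C-4 and C-8.
Prefixes are listed alphabetically: ethyl, methyl.
Assembling the pieces gives 8-ethyl-4,8-dimethylundec-5-ene.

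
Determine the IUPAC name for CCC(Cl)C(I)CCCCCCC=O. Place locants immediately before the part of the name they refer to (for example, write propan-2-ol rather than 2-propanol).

The longest chain bearing the –CHO group is 11 carbons long (undecane).
The highest-priority functional group is an aldehyde (terminal –CHO), so the name ends in -al.
Choose the numbering such that the aldehyde carbon is C-1 by definition.
That gives a chloro group at C-9; an iodo group at C-8.
Prefixes are listed alphabetically: chloro, iodo.
The name is 9-chloro-8-iodoundecanal.

9-chloro-8-iodoundecanal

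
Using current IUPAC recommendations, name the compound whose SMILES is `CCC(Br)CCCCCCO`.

7-bromononan-1-ol

Counting along the main chain through the –OH group gives 9 carbons: the parent is nonane.
The highest-priority functional group is an alcohol (–OH), so the name ends in -ol.
Number the chain so that numbering from this end puts the hydroxyl group at C-1 rather than C-9.
With this numbering: the hydroxyl at C-1; a bromo group at C-7.
The name is 7-bromononan-1-ol.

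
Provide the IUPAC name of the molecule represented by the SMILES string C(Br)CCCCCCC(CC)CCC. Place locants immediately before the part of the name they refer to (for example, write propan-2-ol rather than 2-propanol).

The parent chain contains 11 carbons (undecane).
Number the chain so that the substituent locant set {1,8} is lower than {4,11} at the first point of difference.
That gives a bromo group at C-1; an ethyl group at C-8.
Prefixes are listed alphabetically: bromo, ethyl.
Assembling the pieces gives 1-bromo-8-ethylundecane.

1-bromo-8-ethylundecane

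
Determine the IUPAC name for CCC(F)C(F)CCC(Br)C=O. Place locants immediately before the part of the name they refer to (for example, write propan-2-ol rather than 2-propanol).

2-bromo-5,6-difluorooctanal

The longest chain bearing the –CHO group is 8 carbons long (octane).
An aldehyde (terminal –CHO) is the principal characteristic group, giving the suffix -al.
Choose the numbering such that the aldehyde carbon is C-1 by definition.
With this numbering: a bromo group at C-2; fluoro groups at C-5 and C-6.
Prefixes are listed alphabetically: bromo, fluoro.
The name is 2-bromo-5,6-difluorooctanal.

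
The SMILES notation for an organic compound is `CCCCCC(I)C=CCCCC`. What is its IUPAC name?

7-iodododec-5-ene

Counting along the main chain through the multiple bond gives 12 carbons: the parent is dodecane.
There is one C=C double bond, indicated by the ending -ene.
Choose the numbering such that numbering from this end puts the double bond at C-5 rather than C-7.
This places the double bond between C-5 and C-6; an iodo group at C-7.
Putting it together: 7-iodododec-5-ene.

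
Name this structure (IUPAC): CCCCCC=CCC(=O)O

The longest carbon chain that includes the –COOH group and the multiple bond has 9 carbons, so the parent hydride is nonane.
The principal characteristic group is a carboxylic acid (terminal –COOH), named with the suffix -oic acid.
A C=C double bond in the chain gives the infix -ene-.
The numbering direction is chosen so that the carboxylic acid carbon is C-1 by definition.
With this numbering: the double bond between C-3 and C-4.
Assembling the pieces gives non-3-enoic acid.

non-3-enoic acid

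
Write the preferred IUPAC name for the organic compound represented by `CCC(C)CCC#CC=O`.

Counting along the main chain through the –CHO group and the multiple bond gives 8 carbons: the parent is octane.
The highest-priority functional group is an aldehyde (terminal –CHO), so the name ends in -al.
There is one C≡C triple bond, indicated by the ending -yne.
Choose the numbering such that the aldehyde carbon is C-1 by definition.
This places the triple bond between C-2 and C-3; a methyl group at C-6.
Assembling the pieces gives 6-methyloct-2-ynal.

6-methyloct-2-ynal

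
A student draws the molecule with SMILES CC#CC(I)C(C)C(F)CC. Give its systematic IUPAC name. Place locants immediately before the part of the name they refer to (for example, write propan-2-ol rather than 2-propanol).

The longest carbon chain that includes the multiple bond has 8 carbons, so the parent hydride is octane.
There is one C≡C triple bond, indicated by the ending -yne.
Choose the numbering such that numbering from this end puts the triple bond at C-2 rather than C-6.
With this numbering: the triple bond between C-2 and C-3; a fluoro group at C-6; an iodo group at C-4; a methyl group at C-5.
Substituent prefixes are cited in alphabetical order (multiplying prefixes like di-/tri- are ignored for ordering).
Putting it together: 6-fluoro-4-iodo-5-methyloct-2-yne.

6-fluoro-4-iodo-5-methyloct-2-yne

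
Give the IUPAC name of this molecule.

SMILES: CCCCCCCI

The parent chain contains 7 carbons (heptane).
Choose the numbering such that the substituent locant set {1} is lower than {7} at the first point of difference.
This places an iodo group at C-1.
Putting it together: 1-iodoheptane.

1-iodoheptane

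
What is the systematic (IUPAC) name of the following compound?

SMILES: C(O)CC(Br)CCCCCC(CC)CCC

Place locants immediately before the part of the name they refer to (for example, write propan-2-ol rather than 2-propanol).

3-bromo-9-ethyldodecan-1-ol

The longest carbon chain that includes the –OH group has 12 carbons, so the parent hydride is dodecane.
The highest-priority functional group is an alcohol (–OH), so the name ends in -ol.
The numbering direction is chosen so that numbering from this end puts the hydroxyl group at C-1 rather than C-12.
With this numbering: the hydroxyl at C-1; a bromo group at C-3; an ethyl group at C-9.
Prefixes are listed alphabetically: bromo, ethyl.
The name is 3-bromo-9-ethyldodecan-1-ol.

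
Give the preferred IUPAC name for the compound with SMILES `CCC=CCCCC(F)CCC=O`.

4-fluoroundec-8-enal

Counting along the main chain through the –CHO group and the multiple bond gives 11 carbons: the parent is undecane.
The principal characteristic group is an aldehyde (terminal –CHO), named with the suffix -al.
There is one C=C double bond, indicated by the ending -ene.
Choose the numbering such that the aldehyde carbon is C-1 by definition.
With this numbering: the double bond between C-8 and C-9; a fluoro group at C-4.
Putting it together: 4-fluoroundec-8-enal.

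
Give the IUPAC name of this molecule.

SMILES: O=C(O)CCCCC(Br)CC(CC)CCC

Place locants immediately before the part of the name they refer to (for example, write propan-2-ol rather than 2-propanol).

The longest chain bearing the –COOH group is 11 carbons long (undecane).
The principal characteristic group is a carboxylic acid (terminal –COOH), named with the suffix -oic acid.
The numbering direction is chosen so that the carboxylic acid carbon is C-1 by definition.
This places a bromo group at C-6; an ethyl group at C-8.
Substituent prefixes are cited in alphabetical order (multiplying prefixes like di-/tri- are ignored for ordering).
The name is 6-bromo-8-ethylundecanoic acid.

6-bromo-8-ethylundecanoic acid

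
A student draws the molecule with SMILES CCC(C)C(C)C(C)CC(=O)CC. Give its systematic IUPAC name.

The longest chain bearing the carbonyl is 9 carbons long (nonane).
The principal characteristic group is a ketone (C=O on an internal carbon), named with the suffix -one.
The numbering direction is chosen so that numbering from this end puts the carbonyl group at C-3 rather than C-7.
With this numbering: the carbonyl at C-3; methyl groups at C-5 and C-6 and C-7.
Putting it together: 5,6,7-trimethylnonan-3-one.

5,6,7-trimethylnonan-3-one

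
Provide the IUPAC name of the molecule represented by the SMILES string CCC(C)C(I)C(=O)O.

Counting along the main chain through the –COOH group gives 5 carbons: the parent is pentane.
The principal characteristic group is a carboxylic acid (terminal –COOH), named with the suffix -oic acid.
Choose the numbering such that the carboxylic acid carbon is C-1 by definition.
This places an iodo group at C-2; a methyl group at C-3.
Substituent prefixes are cited in alphabetical order (multiplying prefixes like di-/tri- are ignored for ordering).
Putting it together: 2-iodo-3-methylpentanoic acid.

2-iodo-3-methylpentanoic acid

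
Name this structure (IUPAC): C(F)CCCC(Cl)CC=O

3-chloro-7-fluoroheptanal

Counting along the main chain through the –CHO group gives 7 carbons: the parent is heptane.
An aldehyde (terminal –CHO) is the principal characteristic group, giving the suffix -al.
Number the chain so that the aldehyde carbon is C-1 by definition.
This places a chloro group at C-3; a fluoro group at C-7.
Prefixes are listed alphabetically: chloro, fluoro.
The name is 3-chloro-7-fluoroheptanal.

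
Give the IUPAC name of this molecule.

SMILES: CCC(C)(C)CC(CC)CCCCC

5-ethyl-3,3-dimethyldecane

The longest continuous carbon chain has 10 atoms, so the parent hydride is decane.
Choose the numbering such that the substituent locant set {3,3,5} is lower than {6,8,8} at the first point of difference.
This places an ethyl group at C-5; two methyl groups at C-3.
Substituent prefixes are cited in alphabetical order (multiplying prefixes like di-/tri- are ignored for ordering).
The name is 5-ethyl-3,3-dimethyldecane.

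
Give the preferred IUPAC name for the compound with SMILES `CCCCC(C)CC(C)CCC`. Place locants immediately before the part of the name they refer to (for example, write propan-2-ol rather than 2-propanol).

The parent chain contains 10 carbons (decane).
Choose the numbering such that the substituent locant set {4,6} is lower than {5,7} at the first point of difference.
This places methyl groups at C-4 and C-6.
Assembling the pieces gives 4,6-dimethyldecane.

4,6-dimethyldecane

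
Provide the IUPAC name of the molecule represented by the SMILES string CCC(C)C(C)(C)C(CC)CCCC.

The longest carbon chain is 9 atoms: the parent is nonane.
Choose the numbering such that the substituent locant set {3,4,4,5} is lower than {5,6,6,7} at the first point of difference.
This places an ethyl group at C-5; methyl groups at C-3 and C-4 (×2).
The substituents are ordered alphabetically, ignoring any di-/tri- multipliers.
The name is 5-ethyl-3,4,4-trimethylnonane.

5-ethyl-3,4,4-trimethylnonane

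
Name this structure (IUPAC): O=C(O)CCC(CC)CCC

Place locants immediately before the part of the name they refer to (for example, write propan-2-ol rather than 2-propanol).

4-ethylheptanoic acid

The longest carbon chain that includes the –COOH group has 7 carbons, so the parent hydride is heptane.
The highest-priority functional group is a carboxylic acid (terminal –COOH), so the name ends in -oic acid.
The numbering direction is chosen so that the carboxylic acid carbon is C-1 by definition.
With this numbering: an ethyl group at C-4.
Assembling the pieces gives 4-ethylheptanoic acid.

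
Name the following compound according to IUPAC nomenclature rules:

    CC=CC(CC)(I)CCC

4-ethyl-4-iodohept-2-ene

The longest chain bearing the multiple bond is 7 carbons long (heptane).
There is one C=C double bond, indicated by the ending -ene.
Number the chain so that numbering from this end puts the double bond at C-2 rather than C-5.
This places the double bond between C-2 and C-3; an ethyl group at C-4; an iodo group at C-4.
The substituents are ordered alphabetically, ignoring any di-/tri- multipliers.
The name is 4-ethyl-4-iodohept-2-ene.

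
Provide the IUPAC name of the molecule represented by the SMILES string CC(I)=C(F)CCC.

The longest carbon chain that includes the multiple bond has 6 carbons, so the parent hydride is hexane.
The chain contains a C=C double bond, so the unsaturation ending is -ene.
Number the chain so that numbering from this end puts the double bond at C-2 rather than C-4.
This places the double bond between C-2 and C-3; a fluoro group at C-3; an iodo group at C-2.
Substituent prefixes are cited in alphabetical order (multiplying prefixes like di-/tri- are ignored for ordering).
Putting it together: 3-fluoro-2-iodohex-2-ene.

3-fluoro-2-iodohex-2-ene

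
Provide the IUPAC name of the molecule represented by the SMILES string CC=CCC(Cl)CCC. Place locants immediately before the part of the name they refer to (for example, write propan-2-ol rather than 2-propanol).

Counting along the main chain through the multiple bond gives 8 carbons: the parent is octane.
A C=C double bond in the chain gives the infix -ene-.
The numbering direction is chosen so that numbering from this end puts the double bond at C-2 rather than C-6.
This places the double bond between C-2 and C-3; a chloro group at C-5.
Putting it together: 5-chlorooct-2-ene.

5-chlorooct-2-ene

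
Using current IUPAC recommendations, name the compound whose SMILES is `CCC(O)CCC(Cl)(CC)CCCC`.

6-chloro-6-ethyldecan-3-ol

Counting along the main chain through the –OH group gives 10 carbons: the parent is decane.
The highest-priority functional group is an alcohol (–OH), so the name ends in -ol.
Choose the numbering such that numbering from this end puts the hydroxyl group at C-3 rather than C-8.
With this numbering: the hydroxyl at C-3; a chloro group at C-6; an ethyl group at C-6.
Prefixes are listed alphabetically: chloro, ethyl.
Assembling the pieces gives 6-chloro-6-ethyldecan-3-ol.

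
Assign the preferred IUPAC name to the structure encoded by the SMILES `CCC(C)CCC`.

3-methylhexane

The longest continuous carbon chain has 6 atoms, so the parent hydride is hexane.
The numbering direction is chosen so that the substituent locant set {3} is lower than {4} at the first point of difference.
With this numbering: a methyl group at C-3.
Putting it together: 3-methylhexane.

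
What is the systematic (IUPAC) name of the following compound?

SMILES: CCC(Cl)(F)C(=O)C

The longest chain bearing the carbonyl is 5 carbons long (pentane).
The principal characteristic group is a ketone (C=O on an internal carbon), named with the suffix -one.
Number the chain so that numbering from this end puts the carbonyl group at C-2 rather than C-4.
That gives the carbonyl at C-2; a chloro group at C-3; a fluoro group at C-3.
Prefixes are listed alphabetically: chloro, fluoro.
The name is 3-chloro-3-fluoropentan-2-one.

3-chloro-3-fluoropentan-2-one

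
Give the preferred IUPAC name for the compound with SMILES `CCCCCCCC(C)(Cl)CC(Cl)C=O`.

Counting along the main chain through the –CHO group gives 11 carbons: the parent is undecane.
The principal characteristic group is an aldehyde (terminal –CHO), named with the suffix -al.
The numbering direction is chosen so that the aldehyde carbon is C-1 by definition.
That gives chloro groups at C-2 and C-4; a methyl group at C-4.
Substituent prefixes are cited in alphabetical order (multiplying prefixes like di-/tri- are ignored for ordering).
Assembling the pieces gives 2,4-dichloro-4-methylundecanal.

2,4-dichloro-4-methylundecanal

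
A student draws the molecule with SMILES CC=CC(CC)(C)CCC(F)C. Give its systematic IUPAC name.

Counting along the main chain through the multiple bond gives 8 carbons: the parent is octane.
There is one C=C double bond, indicated by the ending -ene.
The numbering direction is chosen so that numbering from this end puts the double bond at C-2 rather than C-6.
With this numbering: the double bond between C-2 and C-3; an ethyl group at C-4; a fluoro group at C-7; a methyl group at C-4.
The substituents are ordered alphabetically, ignoring any di-/tri- multipliers.
Assembling the pieces gives 4-ethyl-7-fluoro-4-methyloct-2-ene.

4-ethyl-7-fluoro-4-methyloct-2-ene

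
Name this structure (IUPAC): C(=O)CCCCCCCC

nonanal

The longest carbon chain that includes the –CHO group has 9 carbons, so the parent hydride is nonane.
The principal characteristic group is an aldehyde (terminal –CHO), named with the suffix -al.
The numbering direction is chosen so that the aldehyde carbon is C-1 by definition.
Putting it together: nonanal.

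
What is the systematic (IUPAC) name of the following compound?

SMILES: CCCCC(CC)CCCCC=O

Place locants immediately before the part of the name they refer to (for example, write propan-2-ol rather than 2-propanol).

The longest chain bearing the –CHO group is 10 carbons long (decane).
An aldehyde (terminal –CHO) is the principal characteristic group, giving the suffix -al.
The numbering direction is chosen so that the aldehyde carbon is C-1 by definition.
This places an ethyl group at C-6.
Putting it together: 6-ethyldecanal.

6-ethyldecanal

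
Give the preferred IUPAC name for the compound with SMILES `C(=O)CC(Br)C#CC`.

3-bromohex-4-ynal

The longest carbon chain that includes the –CHO group and the multiple bond has 6 carbons, so the parent hydride is hexane.
The highest-priority functional group is an aldehyde (terminal –CHO), so the name ends in -al.
A C≡C triple bond in the chain gives the infix -yne-.
Choose the numbering such that the aldehyde carbon is C-1 by definition.
With this numbering: the triple bond between C-4 and C-5; a bromo group at C-3.
The name is 3-bromohex-4-ynal.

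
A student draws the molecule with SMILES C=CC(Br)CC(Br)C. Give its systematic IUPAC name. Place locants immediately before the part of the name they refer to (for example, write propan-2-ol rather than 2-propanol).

The longest carbon chain that includes the multiple bond has 6 carbons, so the parent hydride is hexane.
There is one C=C double bond, indicated by the ending -ene.
Choose the numbering such that numbering from this end puts the double bond at C-1 rather than C-5.
This places the double bond between C-1 and C-2; bromo groups at C-3 and C-5.
The name is 3,5-dibromohex-1-ene.

3,5-dibromohex-1-ene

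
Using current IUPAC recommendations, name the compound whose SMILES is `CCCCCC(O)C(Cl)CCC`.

The longest chain bearing the –OH group is 10 carbons long (decane).
The principal characteristic group is an alcohol (–OH), named with the suffix -ol.
The numbering direction is chosen so that numbering from this end puts the hydroxyl group at C-5 rather than C-6.
That gives the hydroxyl at C-5; a chloro group at C-4.
Putting it together: 4-chlorodecan-5-ol.

4-chlorodecan-5-ol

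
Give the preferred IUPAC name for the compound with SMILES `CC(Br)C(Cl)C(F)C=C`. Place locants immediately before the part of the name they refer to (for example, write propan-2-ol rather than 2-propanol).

The longest carbon chain that includes the multiple bond has 6 carbons, so the parent hydride is hexane.
The chain contains a C=C double bond, so the unsaturation ending is -ene.
Number the chain so that numbering from this end puts the double bond at C-1 rather than C-5.
With this numbering: the double bond between C-1 and C-2; a bromo group at C-5; a chloro group at C-4; a fluoro group at C-3.
Substituent prefixes are cited in alphabetical order (multiplying prefixes like di-/tri- are ignored for ordering).
Assembling the pieces gives 5-bromo-4-chloro-3-fluorohex-1-ene.

5-bromo-4-chloro-3-fluorohex-1-ene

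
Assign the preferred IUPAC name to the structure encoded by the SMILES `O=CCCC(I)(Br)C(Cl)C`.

The longest carbon chain that includes the –CHO group has 6 carbons, so the parent hydride is hexane.
The principal characteristic group is an aldehyde (terminal –CHO), named with the suffix -al.
The numbering direction is chosen so that the aldehyde carbon is C-1 by definition.
That gives a bromo group at C-4; a chloro group at C-5; an iodo group at C-4.
Prefixes are listed alphabetically: bromo, chloro, iodo.
Putting it together: 4-bromo-5-chloro-4-iodohexanal.

4-bromo-5-chloro-4-iodohexanal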